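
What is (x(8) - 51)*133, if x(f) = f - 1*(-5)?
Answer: -5054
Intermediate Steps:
x(f) = 5 + f (x(f) = f + 5 = 5 + f)
(x(8) - 51)*133 = ((5 + 8) - 51)*133 = (13 - 51)*133 = -38*133 = -5054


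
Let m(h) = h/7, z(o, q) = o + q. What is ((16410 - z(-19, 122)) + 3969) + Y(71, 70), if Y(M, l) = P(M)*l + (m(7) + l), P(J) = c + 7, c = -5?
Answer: 20487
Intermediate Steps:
m(h) = h/7 (m(h) = h*(1/7) = h/7)
P(J) = 2 (P(J) = -5 + 7 = 2)
Y(M, l) = 1 + 3*l (Y(M, l) = 2*l + ((1/7)*7 + l) = 2*l + (1 + l) = 1 + 3*l)
((16410 - z(-19, 122)) + 3969) + Y(71, 70) = ((16410 - (-19 + 122)) + 3969) + (1 + 3*70) = ((16410 - 1*103) + 3969) + (1 + 210) = ((16410 - 103) + 3969) + 211 = (16307 + 3969) + 211 = 20276 + 211 = 20487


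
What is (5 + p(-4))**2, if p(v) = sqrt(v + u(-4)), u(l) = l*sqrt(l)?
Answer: (5 + 2*sqrt(-1 - 2*I))**2 ≈ 36.723 - 33.44*I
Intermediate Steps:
u(l) = l**(3/2)
p(v) = sqrt(v - 8*I) (p(v) = sqrt(v + (-4)**(3/2)) = sqrt(v - 8*I))
(5 + p(-4))**2 = (5 + sqrt(-4 - 8*I))**2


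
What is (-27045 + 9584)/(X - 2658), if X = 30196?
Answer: -17461/27538 ≈ -0.63407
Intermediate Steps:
(-27045 + 9584)/(X - 2658) = (-27045 + 9584)/(30196 - 2658) = -17461/27538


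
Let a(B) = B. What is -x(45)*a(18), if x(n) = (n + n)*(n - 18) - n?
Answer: -42930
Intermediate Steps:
x(n) = -n + 2*n*(-18 + n) (x(n) = (2*n)*(-18 + n) - n = 2*n*(-18 + n) - n = -n + 2*n*(-18 + n))
-x(45)*a(18) = -45*(-37 + 2*45)*18 = -45*(-37 + 90)*18 = -45*53*18 = -2385*18 = -1*42930 = -42930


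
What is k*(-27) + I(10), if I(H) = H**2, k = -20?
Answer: 640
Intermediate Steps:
k*(-27) + I(10) = -20*(-27) + 10**2 = 540 + 100 = 640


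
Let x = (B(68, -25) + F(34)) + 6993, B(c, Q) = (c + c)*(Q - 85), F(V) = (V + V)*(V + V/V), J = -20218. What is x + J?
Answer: -25805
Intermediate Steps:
F(V) = 2*V*(1 + V) (F(V) = (2*V)*(V + 1) = (2*V)*(1 + V) = 2*V*(1 + V))
B(c, Q) = 2*c*(-85 + Q) (B(c, Q) = (2*c)*(-85 + Q) = 2*c*(-85 + Q))
x = -5587 (x = (2*68*(-85 - 25) + 2*34*(1 + 34)) + 6993 = (2*68*(-110) + 2*34*35) + 6993 = (-14960 + 2380) + 6993 = -12580 + 6993 = -5587)
x + J = -5587 - 20218 = -25805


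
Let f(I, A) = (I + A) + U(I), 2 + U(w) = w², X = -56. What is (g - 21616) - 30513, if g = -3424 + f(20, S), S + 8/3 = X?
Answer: -165581/3 ≈ -55194.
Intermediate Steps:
S = -176/3 (S = -8/3 - 56 = -176/3 ≈ -58.667)
U(w) = -2 + w²
f(I, A) = -2 + A + I + I² (f(I, A) = (I + A) + (-2 + I²) = (A + I) + (-2 + I²) = -2 + A + I + I²)
g = -9194/3 (g = -3424 + (-2 - 176/3 + 20 + 20²) = -3424 + (-2 - 176/3 + 20 + 400) = -3424 + 1078/3 = -9194/3 ≈ -3064.7)
(g - 21616) - 30513 = (-9194/3 - 21616) - 30513 = -74042/3 - 30513 = -165581/3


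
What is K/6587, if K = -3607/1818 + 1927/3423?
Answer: -2947825/13663664406 ≈ -0.00021574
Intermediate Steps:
K = -2947825/2074338 (K = -3607*1/1818 + 1927*(1/3423) = -3607/1818 + 1927/3423 = -2947825/2074338 ≈ -1.4211)
K/6587 = -2947825/2074338/6587 = -2947825/2074338*1/6587 = -2947825/13663664406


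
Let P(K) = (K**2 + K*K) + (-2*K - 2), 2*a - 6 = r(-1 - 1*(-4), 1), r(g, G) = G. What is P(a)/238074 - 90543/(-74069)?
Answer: 43114164503/35267806212 ≈ 1.2225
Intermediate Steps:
a = 7/2 (a = 3 + (1/2)*1 = 3 + 1/2 = 7/2 ≈ 3.5000)
P(K) = -2 - 2*K + 2*K**2 (P(K) = (K**2 + K**2) + (-2 - 2*K) = 2*K**2 + (-2 - 2*K) = -2 - 2*K + 2*K**2)
P(a)/238074 - 90543/(-74069) = (-2 - 2*7/2 + 2*(7/2)**2)/238074 - 90543/(-74069) = (-2 - 7 + 2*(49/4))*(1/238074) - 90543*(-1/74069) = (-2 - 7 + 49/2)*(1/238074) + 90543/74069 = (31/2)*(1/238074) + 90543/74069 = 31/476148 + 90543/74069 = 43114164503/35267806212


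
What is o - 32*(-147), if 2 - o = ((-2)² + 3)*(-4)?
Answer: 4734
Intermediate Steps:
o = 30 (o = 2 - ((-2)² + 3)*(-4) = 2 - (4 + 3)*(-4) = 2 - 7*(-4) = 2 - 1*(-28) = 2 + 28 = 30)
o - 32*(-147) = 30 - 32*(-147) = 30 + 4704 = 4734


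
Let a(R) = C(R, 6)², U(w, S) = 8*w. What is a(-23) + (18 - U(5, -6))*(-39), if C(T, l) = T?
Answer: 1387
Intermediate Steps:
a(R) = R²
a(-23) + (18 - U(5, -6))*(-39) = (-23)² + (18 - 8*5)*(-39) = 529 + (18 - 1*40)*(-39) = 529 + (18 - 40)*(-39) = 529 - 22*(-39) = 529 + 858 = 1387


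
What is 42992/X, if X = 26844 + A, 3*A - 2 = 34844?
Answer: 64488/57689 ≈ 1.1179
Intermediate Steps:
A = 34846/3 (A = ⅔ + (⅓)*34844 = ⅔ + 34844/3 = 34846/3 ≈ 11615.)
X = 115378/3 (X = 26844 + 34846/3 = 115378/3 ≈ 38459.)
42992/X = 42992/(115378/3) = 42992*(3/115378) = 64488/57689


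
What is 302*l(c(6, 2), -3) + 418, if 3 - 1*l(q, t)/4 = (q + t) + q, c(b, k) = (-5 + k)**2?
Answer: -14078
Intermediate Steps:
l(q, t) = 12 - 8*q - 4*t (l(q, t) = 12 - 4*((q + t) + q) = 12 - 4*(t + 2*q) = 12 + (-8*q - 4*t) = 12 - 8*q - 4*t)
302*l(c(6, 2), -3) + 418 = 302*(12 - 8*(-5 + 2)**2 - 4*(-3)) + 418 = 302*(12 - 8*(-3)**2 + 12) + 418 = 302*(12 - 8*9 + 12) + 418 = 302*(12 - 72 + 12) + 418 = 302*(-48) + 418 = -14496 + 418 = -14078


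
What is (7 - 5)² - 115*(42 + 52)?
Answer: -10806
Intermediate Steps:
(7 - 5)² - 115*(42 + 52) = 2² - 115*94 = 4 - 10810 = -10806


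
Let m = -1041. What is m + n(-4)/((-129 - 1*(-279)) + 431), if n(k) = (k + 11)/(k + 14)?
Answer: -864029/830 ≈ -1041.0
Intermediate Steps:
n(k) = (11 + k)/(14 + k)
m + n(-4)/((-129 - 1*(-279)) + 431) = -1041 + ((11 - 4)/(14 - 4))/((-129 - 1*(-279)) + 431) = -1041 + (7/10)/((-129 + 279) + 431) = -1041 + ((⅒)*7)/(150 + 431) = -1041 + (7/10)/581 = -1041 + (1/581)*(7/10) = -1041 + 1/830 = -864029/830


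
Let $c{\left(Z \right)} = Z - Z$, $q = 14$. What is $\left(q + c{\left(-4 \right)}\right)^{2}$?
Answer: $196$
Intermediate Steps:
$c{\left(Z \right)} = 0$
$\left(q + c{\left(-4 \right)}\right)^{2} = \left(14 + 0\right)^{2} = 14^{2} = 196$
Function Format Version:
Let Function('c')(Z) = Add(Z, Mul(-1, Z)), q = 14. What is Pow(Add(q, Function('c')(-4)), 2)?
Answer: 196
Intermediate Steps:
Function('c')(Z) = 0
Pow(Add(q, Function('c')(-4)), 2) = Pow(Add(14, 0), 2) = Pow(14, 2) = 196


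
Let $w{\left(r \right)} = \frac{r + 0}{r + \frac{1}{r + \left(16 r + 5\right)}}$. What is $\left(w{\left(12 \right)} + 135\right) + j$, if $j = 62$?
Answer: $\frac{496781}{2509} \approx 198.0$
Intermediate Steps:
$w{\left(r \right)} = \frac{r}{r + \frac{1}{5 + 17 r}}$ ($w{\left(r \right)} = \frac{r}{r + \frac{1}{r + \left(5 + 16 r\right)}} = \frac{r}{r + \frac{1}{5 + 17 r}}$)
$\left(w{\left(12 \right)} + 135\right) + j = \left(\frac{12 \left(5 + 17 \cdot 12\right)}{1 + 5 \cdot 12 + 17 \cdot 12^{2}} + 135\right) + 62 = \left(\frac{12 \left(5 + 204\right)}{1 + 60 + 17 \cdot 144} + 135\right) + 62 = \left(12 \frac{1}{1 + 60 + 2448} \cdot 209 + 135\right) + 62 = \left(12 \cdot \frac{1}{2509} \cdot 209 + 135\right) + 62 = \left(\frac{2508}{2509} + 135\right) + 62 = \frac{341223}{2509} + 62 = \frac{496781}{2509}$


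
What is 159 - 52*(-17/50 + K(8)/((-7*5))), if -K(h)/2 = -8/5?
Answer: 31751/175 ≈ 181.43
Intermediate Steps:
K(h) = 16/5 (K(h) = -(-16)/5 = -2*(-8/5) = 16/5)
159 - 52*(-17/50 + K(8)/((-7*5))) = 159 - 52*(-17/50 + 16/(5*((-7*5)))) = 159 - 52*(-17*1/50 + (16/5)/(-35)) = 159 - 52*(-17/50 + (16/5)*(-1/35)) = 159 - 52*(-17/50 - 16/175) = 159 - 52*(-151/350) = 159 + 3926/175 = 31751/175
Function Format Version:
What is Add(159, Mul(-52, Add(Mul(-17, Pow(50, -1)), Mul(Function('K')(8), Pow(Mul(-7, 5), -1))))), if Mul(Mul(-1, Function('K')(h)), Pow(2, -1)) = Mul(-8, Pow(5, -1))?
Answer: Rational(31751, 175) ≈ 181.43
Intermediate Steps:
Function('K')(h) = Rational(16, 5) (Function('K')(h) = Mul(-2, Mul(-8, Pow(5, -1))) = Mul(-2, Mul(-8, Rational(1, 5))) = Mul(-2, Rational(-8, 5)) = Rational(16, 5))
Add(159, Mul(-52, Add(Mul(-17, Pow(50, -1)), Mul(Function('K')(8), Pow(Mul(-7, 5), -1))))) = Add(159, Mul(-52, Add(Mul(-17, Pow(50, -1)), Mul(Rational(16, 5), Pow(Mul(-7, 5), -1))))) = Add(159, Mul(-52, Add(Mul(-17, Rational(1, 50)), Mul(Rational(16, 5), Pow(-35, -1))))) = Add(159, Mul(-52, Add(Rational(-17, 50), Mul(Rational(16, 5), Rational(-1, 35))))) = Add(159, Mul(-52, Add(Rational(-17, 50), Rational(-16, 175)))) = Add(159, Mul(-52, Rational(-151, 350))) = Add(159, Rational(3926, 175)) = Rational(31751, 175)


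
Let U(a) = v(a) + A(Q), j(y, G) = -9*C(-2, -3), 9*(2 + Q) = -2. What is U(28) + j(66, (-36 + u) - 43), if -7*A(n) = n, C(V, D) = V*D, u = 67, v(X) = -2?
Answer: -3508/63 ≈ -55.683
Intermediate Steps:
Q = -20/9 (Q = -2 + (⅑)*(-2) = -2 - 2/9 = -20/9 ≈ -2.2222)
C(V, D) = D*V
A(n) = -n/7
j(y, G) = -54 (j(y, G) = -(-27)*(-2) = -9*6 = -54)
U(a) = -106/63 (U(a) = -2 - ⅐*(-20/9) = -2 + 20/63 = -106/63)
U(28) + j(66, (-36 + u) - 43) = -106/63 - 54 = -3508/63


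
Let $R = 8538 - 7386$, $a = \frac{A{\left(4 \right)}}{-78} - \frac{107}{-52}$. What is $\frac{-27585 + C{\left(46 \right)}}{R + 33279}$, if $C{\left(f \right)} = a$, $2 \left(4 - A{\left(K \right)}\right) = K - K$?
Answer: $- \frac{4302947}{5371236} \approx -0.80111$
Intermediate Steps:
$A{\left(K \right)} = 4$ ($A{\left(K \right)} = 4 - \frac{K - K}{2} = 4 - 0 = 4 + 0 = 4$)
$a = \frac{313}{156}$ ($a = \frac{4}{-78} - \frac{107}{-52} = 4 \left(- \frac{1}{78}\right) - - \frac{107}{52} = - \frac{2}{39} + \frac{107}{52} = \frac{313}{156} \approx 2.0064$)
$C{\left(f \right)} = \frac{313}{156}$
$R = 1152$ ($R = 8538 - 7386 = 1152$)
$\frac{-27585 + C{\left(46 \right)}}{R + 33279} = \frac{-27585 + \frac{313}{156}}{1152 + 33279} = - \frac{4302947}{156 \cdot 34431} = \left(- \frac{4302947}{156}\right) \frac{1}{34431} = - \frac{4302947}{5371236}$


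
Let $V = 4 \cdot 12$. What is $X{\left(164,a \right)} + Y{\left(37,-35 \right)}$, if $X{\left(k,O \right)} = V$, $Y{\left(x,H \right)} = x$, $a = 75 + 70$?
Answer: $85$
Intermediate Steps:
$a = 145$
$V = 48$
$X{\left(k,O \right)} = 48$
$X{\left(164,a \right)} + Y{\left(37,-35 \right)} = 48 + 37 = 85$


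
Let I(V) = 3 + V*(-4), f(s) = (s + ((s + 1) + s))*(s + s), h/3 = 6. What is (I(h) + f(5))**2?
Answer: 8281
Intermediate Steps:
h = 18 (h = 3*6 = 18)
f(s) = 2*s*(1 + 3*s) (f(s) = (s + ((1 + s) + s))*(2*s) = (s + (1 + 2*s))*(2*s) = (1 + 3*s)*(2*s) = 2*s*(1 + 3*s))
I(V) = 3 - 4*V
(I(h) + f(5))**2 = ((3 - 4*18) + 2*5*(1 + 3*5))**2 = ((3 - 72) + 2*5*(1 + 15))**2 = (-69 + 2*5*16)**2 = (-69 + 160)**2 = 91**2 = 8281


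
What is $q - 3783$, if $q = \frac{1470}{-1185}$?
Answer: $- \frac{298955}{79} \approx -3784.2$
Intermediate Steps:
$q = - \frac{98}{79}$ ($q = 1470 \left(- \frac{1}{1185}\right) = - \frac{98}{79} \approx -1.2405$)
$q - 3783 = - \frac{98}{79} - 3783 = - \frac{298955}{79}$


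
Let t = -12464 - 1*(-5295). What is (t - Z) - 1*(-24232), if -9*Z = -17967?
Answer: 45200/3 ≈ 15067.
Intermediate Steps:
Z = 5989/3 (Z = -⅑*(-17967) = 5989/3 ≈ 1996.3)
t = -7169 (t = -12464 + 5295 = -7169)
(t - Z) - 1*(-24232) = (-7169 - 1*5989/3) - 1*(-24232) = (-7169 - 5989/3) + 24232 = -27496/3 + 24232 = 45200/3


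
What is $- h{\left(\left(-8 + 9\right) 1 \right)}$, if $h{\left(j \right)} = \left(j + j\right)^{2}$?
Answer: $-4$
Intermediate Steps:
$h{\left(j \right)} = 4 j^{2}$ ($h{\left(j \right)} = \left(2 j\right)^{2} = 4 j^{2}$)
$- h{\left(\left(-8 + 9\right) 1 \right)} = - 4 \left(\left(-8 + 9\right) 1\right)^{2} = - 4 \left(1 \cdot 1\right)^{2} = - 4 \cdot 1^{2} = - 4 \cdot 1 = \left(-1\right) 4 = -4$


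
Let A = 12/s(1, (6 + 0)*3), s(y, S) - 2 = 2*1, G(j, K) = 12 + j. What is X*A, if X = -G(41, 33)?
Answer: -159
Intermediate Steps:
s(y, S) = 4 (s(y, S) = 2 + 2*1 = 2 + 2 = 4)
A = 3 (A = 12/4 = 12*(¼) = 3)
X = -53 (X = -(12 + 41) = -1*53 = -53)
X*A = -53*3 = -159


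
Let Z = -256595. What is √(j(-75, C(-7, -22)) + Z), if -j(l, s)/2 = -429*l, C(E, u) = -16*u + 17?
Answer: I*√320945 ≈ 566.52*I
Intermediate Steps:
C(E, u) = 17 - 16*u
j(l, s) = 858*l (j(l, s) = -(-858)*l = 858*l)
√(j(-75, C(-7, -22)) + Z) = √(858*(-75) - 256595) = √(-64350 - 256595) = √(-320945) = I*√320945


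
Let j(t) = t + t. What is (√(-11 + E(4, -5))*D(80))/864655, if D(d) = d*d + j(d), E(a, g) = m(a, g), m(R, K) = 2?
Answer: 3936*I/172931 ≈ 0.022761*I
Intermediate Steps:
E(a, g) = 2
j(t) = 2*t
D(d) = d² + 2*d (D(d) = d*d + 2*d = d² + 2*d)
(√(-11 + E(4, -5))*D(80))/864655 = (√(-11 + 2)*(80*(2 + 80)))/864655 = (√(-9)*(80*82))*(1/864655) = ((3*I)*6560)*(1/864655) = (19680*I)*(1/864655) = 3936*I/172931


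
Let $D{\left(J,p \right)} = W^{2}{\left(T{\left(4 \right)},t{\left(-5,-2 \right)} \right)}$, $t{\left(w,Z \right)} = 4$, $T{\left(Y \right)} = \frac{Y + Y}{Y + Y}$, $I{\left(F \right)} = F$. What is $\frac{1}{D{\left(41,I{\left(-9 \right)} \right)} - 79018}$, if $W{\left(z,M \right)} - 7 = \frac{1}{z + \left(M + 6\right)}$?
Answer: $- \frac{121}{9555094} \approx -1.2663 \cdot 10^{-5}$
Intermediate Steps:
$T{\left(Y \right)} = 1$ ($T{\left(Y \right)} = \frac{2 Y}{2 Y} = 2 Y \frac{1}{2 Y} = 1$)
$W{\left(z,M \right)} = 7 + \frac{1}{6 + M + z}$ ($W{\left(z,M \right)} = 7 + \frac{1}{z + \left(M + 6\right)} = 7 + \frac{1}{z + \left(6 + M\right)} = 7 + \frac{1}{6 + M + z}$)
$D{\left(J,p \right)} = \frac{6084}{121}$ ($D{\left(J,p \right)} = \left(\frac{43 + 7 \cdot 4 + 7 \cdot 1}{6 + 4 + 1}\right)^{2} = \left(\frac{43 + 28 + 7}{11}\right)^{2} = \left(\frac{1}{11} \cdot 78\right)^{2} = \left(\frac{78}{11}\right)^{2} = \frac{6084}{121}$)
$\frac{1}{D{\left(41,I{\left(-9 \right)} \right)} - 79018} = \frac{1}{\frac{6084}{121} - 79018} = \frac{1}{- \frac{9555094}{121}} = - \frac{121}{9555094}$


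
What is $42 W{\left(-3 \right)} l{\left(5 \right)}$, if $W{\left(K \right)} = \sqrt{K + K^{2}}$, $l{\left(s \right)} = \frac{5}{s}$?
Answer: $42 \sqrt{6} \approx 102.88$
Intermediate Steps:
$42 W{\left(-3 \right)} l{\left(5 \right)} = 42 \sqrt{- 3 \left(1 - 3\right)} \frac{5}{5} = 42 \sqrt{\left(-3\right) \left(-2\right)} 5 \cdot \frac{1}{5} = 42 \sqrt{6} \cdot 1 = 42 \sqrt{6}$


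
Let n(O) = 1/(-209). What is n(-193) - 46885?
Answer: -9798966/209 ≈ -46885.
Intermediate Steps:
n(O) = -1/209
n(-193) - 46885 = -1/209 - 46885 = -9798966/209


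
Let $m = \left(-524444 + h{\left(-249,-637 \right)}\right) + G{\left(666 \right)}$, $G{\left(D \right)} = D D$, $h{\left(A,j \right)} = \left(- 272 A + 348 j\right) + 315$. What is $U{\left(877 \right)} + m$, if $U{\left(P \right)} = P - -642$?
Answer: $-233002$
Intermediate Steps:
$h{\left(A,j \right)} = 315 - 272 A + 348 j$
$G{\left(D \right)} = D^{2}$
$U{\left(P \right)} = 642 + P$ ($U{\left(P \right)} = P + 642 = 642 + P$)
$m = -234521$ ($m = \left(-524444 + \left(315 - -67728 + 348 \left(-637\right)\right)\right) + 666^{2} = \left(-524444 + \left(315 + 67728 - 221676\right)\right) + 443556 = \left(-524444 - 153633\right) + 443556 = -678077 + 443556 = -234521$)
$U{\left(877 \right)} + m = \left(642 + 877\right) - 234521 = 1519 - 234521 = -233002$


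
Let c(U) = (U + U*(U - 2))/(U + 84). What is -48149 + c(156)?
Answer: -192193/4 ≈ -48048.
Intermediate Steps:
c(U) = (U + U*(-2 + U))/(84 + U)
-48149 + c(156) = -48149 + 156*(-1 + 156)/(84 + 156) = -48149 + 156*155/240 = -48149 + 156*(1/240)*155 = -48149 + 403/4 = -192193/4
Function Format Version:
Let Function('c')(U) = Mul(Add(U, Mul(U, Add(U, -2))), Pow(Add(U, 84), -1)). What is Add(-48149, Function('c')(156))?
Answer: Rational(-192193, 4) ≈ -48048.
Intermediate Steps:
Function('c')(U) = Mul(Pow(Add(84, U), -1), Add(U, Mul(U, Add(-2, U)))) (Function('c')(U) = Mul(Add(U, Mul(U, Add(-2, U))), Pow(Add(84, U), -1)) = Mul(Pow(Add(84, U), -1), Add(U, Mul(U, Add(-2, U)))))
Add(-48149, Function('c')(156)) = Add(-48149, Mul(156, Pow(Add(84, 156), -1), Add(-1, 156))) = Add(-48149, Mul(156, Pow(240, -1), 155)) = Add(-48149, Mul(156, Rational(1, 240), 155)) = Add(-48149, Rational(403, 4)) = Rational(-192193, 4)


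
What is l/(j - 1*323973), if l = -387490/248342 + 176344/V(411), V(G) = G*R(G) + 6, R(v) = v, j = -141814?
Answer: 10831950791/9770271032169879 ≈ 1.1087e-6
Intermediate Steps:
V(G) = 6 + G² (V(G) = G*G + 6 = G² + 6 = 6 + G²)
l = -10831950791/20975834517 (l = -387490/248342 + 176344/(6 + 411²) = -387490*1/248342 + 176344/(6 + 168921) = -193745/124171 + 176344/168927 = -10831950791/20975834517 ≈ -0.51640)
l/(j - 1*323973) = -10831950791/(20975834517*(-141814 - 1*323973)) = -10831950791/(20975834517*(-141814 - 323973)) = -10831950791/20975834517/(-465787) = -10831950791/20975834517*(-1/465787) = 10831950791/9770271032169879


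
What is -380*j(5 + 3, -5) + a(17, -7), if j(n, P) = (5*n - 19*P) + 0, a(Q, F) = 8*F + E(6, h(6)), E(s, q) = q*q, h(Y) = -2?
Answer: -51352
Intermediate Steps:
E(s, q) = q²
a(Q, F) = 4 + 8*F (a(Q, F) = 8*F + (-2)² = 8*F + 4 = 4 + 8*F)
j(n, P) = -19*P + 5*n (j(n, P) = (-19*P + 5*n) + 0 = -19*P + 5*n)
-380*j(5 + 3, -5) + a(17, -7) = -380*(-19*(-5) + 5*(5 + 3)) + (4 + 8*(-7)) = -380*(95 + 5*8) + (4 - 56) = -380*(95 + 40) - 52 = -380*135 - 52 = -51300 - 52 = -51352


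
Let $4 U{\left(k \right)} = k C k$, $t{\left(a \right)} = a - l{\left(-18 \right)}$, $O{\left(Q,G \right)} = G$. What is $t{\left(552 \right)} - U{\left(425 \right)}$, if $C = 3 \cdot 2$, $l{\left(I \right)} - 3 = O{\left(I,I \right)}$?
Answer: $- \frac{540741}{2} \approx -2.7037 \cdot 10^{5}$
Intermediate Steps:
$l{\left(I \right)} = 3 + I$
$C = 6$
$t{\left(a \right)} = 15 + a$ ($t{\left(a \right)} = a - \left(3 - 18\right) = a - -15 = a + 15 = 15 + a$)
$U{\left(k \right)} = \frac{3 k^{2}}{2}$ ($U{\left(k \right)} = \frac{k 6 k}{4} = \frac{6 k k}{4} = \frac{6 k^{2}}{4} = \frac{3 k^{2}}{2}$)
$t{\left(552 \right)} - U{\left(425 \right)} = \left(15 + 552\right) - \frac{3 \cdot 425^{2}}{2} = 567 - \frac{3}{2} \cdot 180625 = 567 - \frac{541875}{2} = - \frac{540741}{2}$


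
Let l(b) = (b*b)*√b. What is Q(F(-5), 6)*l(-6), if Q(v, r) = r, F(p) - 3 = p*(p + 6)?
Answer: 216*I*√6 ≈ 529.09*I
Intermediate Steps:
F(p) = 3 + p*(6 + p) (F(p) = 3 + p*(p + 6) = 3 + p*(6 + p))
l(b) = b^(5/2) (l(b) = b²*√b = b^(5/2))
Q(F(-5), 6)*l(-6) = 6*(-6)^(5/2) = 6*(36*I*√6) = 216*I*√6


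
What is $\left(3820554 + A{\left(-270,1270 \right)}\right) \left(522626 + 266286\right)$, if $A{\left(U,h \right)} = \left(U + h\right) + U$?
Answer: $3014656803008$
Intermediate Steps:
$A{\left(U,h \right)} = h + 2 U$
$\left(3820554 + A{\left(-270,1270 \right)}\right) \left(522626 + 266286\right) = \left(3820554 + \left(1270 + 2 \left(-270\right)\right)\right) \left(522626 + 266286\right) = \left(3820554 + \left(1270 - 540\right)\right) 788912 = \left(3820554 + 730\right) 788912 = 3821284 \cdot 788912 = 3014656803008$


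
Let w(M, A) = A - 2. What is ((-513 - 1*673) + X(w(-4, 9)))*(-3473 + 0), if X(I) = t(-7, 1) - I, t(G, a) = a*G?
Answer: 4167600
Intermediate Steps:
t(G, a) = G*a
w(M, A) = -2 + A
X(I) = -7 - I (X(I) = -7*1 - I = -7 - I)
((-513 - 1*673) + X(w(-4, 9)))*(-3473 + 0) = ((-513 - 1*673) + (-7 - (-2 + 9)))*(-3473 + 0) = ((-513 - 673) + (-7 - 1*7))*(-3473) = (-1186 + (-7 - 7))*(-3473) = (-1186 - 14)*(-3473) = -1200*(-3473) = 4167600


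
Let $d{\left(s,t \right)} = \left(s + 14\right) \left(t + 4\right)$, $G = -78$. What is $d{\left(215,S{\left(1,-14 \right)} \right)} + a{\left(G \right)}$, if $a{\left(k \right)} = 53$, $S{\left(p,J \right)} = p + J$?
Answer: $-2008$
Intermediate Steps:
$S{\left(p,J \right)} = J + p$
$d{\left(s,t \right)} = \left(4 + t\right) \left(14 + s\right)$ ($d{\left(s,t \right)} = \left(14 + s\right) \left(4 + t\right) = \left(4 + t\right) \left(14 + s\right)$)
$d{\left(215,S{\left(1,-14 \right)} \right)} + a{\left(G \right)} = \left(56 + 4 \cdot 215 + 14 \left(-14 + 1\right) + 215 \left(-14 + 1\right)\right) + 53 = \left(56 + 860 + 14 \left(-13\right) + 215 \left(-13\right)\right) + 53 = \left(56 + 860 - 182 - 2795\right) + 53 = -2061 + 53 = -2008$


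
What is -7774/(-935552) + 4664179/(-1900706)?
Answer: -1087201475841/444552324928 ≈ -2.4456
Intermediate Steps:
-7774/(-935552) + 4664179/(-1900706) = -7774*(-1/935552) + 4664179*(-1/1900706) = 3887/467776 - 4664179/1900706 = -1087201475841/444552324928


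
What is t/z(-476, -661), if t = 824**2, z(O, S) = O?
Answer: -169744/119 ≈ -1426.4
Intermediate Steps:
t = 678976
t/z(-476, -661) = 678976/(-476) = 678976*(-1/476) = -169744/119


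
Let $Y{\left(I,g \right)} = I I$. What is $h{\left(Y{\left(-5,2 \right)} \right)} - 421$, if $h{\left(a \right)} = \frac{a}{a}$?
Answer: $-420$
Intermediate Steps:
$Y{\left(I,g \right)} = I^{2}$
$h{\left(a \right)} = 1$
$h{\left(Y{\left(-5,2 \right)} \right)} - 421 = 1 - 421 = -420$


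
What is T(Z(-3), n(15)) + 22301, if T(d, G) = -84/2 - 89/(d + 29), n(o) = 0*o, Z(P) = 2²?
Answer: 734458/33 ≈ 22256.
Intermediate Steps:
Z(P) = 4
n(o) = 0
T(d, G) = -42 - 89/(29 + d) (T(d, G) = -84*½ - 89/(29 + d) = -42 - 89/(29 + d))
T(Z(-3), n(15)) + 22301 = (-1307 - 42*4)/(29 + 4) + 22301 = (-1307 - 168)/33 + 22301 = (1/33)*(-1475) + 22301 = -1475/33 + 22301 = 734458/33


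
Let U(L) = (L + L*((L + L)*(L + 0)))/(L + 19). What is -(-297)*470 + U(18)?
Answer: 5176512/37 ≈ 1.3991e+5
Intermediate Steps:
U(L) = (L + 2*L³)/(19 + L) (U(L) = (L + L*((2*L)*L))/(19 + L) = (L + L*(2*L²))/(19 + L) = (L + 2*L³)/(19 + L))
-(-297)*470 + U(18) = -(-297)*470 + (18 + 2*18³)/(19 + 18) = -297*(-470) + (18 + 2*5832)/37 = 139590 + (18 + 11664)/37 = 139590 + (1/37)*11682 = 139590 + 11682/37 = 5176512/37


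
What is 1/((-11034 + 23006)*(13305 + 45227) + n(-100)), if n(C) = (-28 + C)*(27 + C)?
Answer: 1/700754448 ≈ 1.4270e-9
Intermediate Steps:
1/((-11034 + 23006)*(13305 + 45227) + n(-100)) = 1/((-11034 + 23006)*(13305 + 45227) + (-756 + (-100)² - 1*(-100))) = 1/(11972*58532 + (-756 + 10000 + 100)) = 1/(700745104 + 9344) = 1/700754448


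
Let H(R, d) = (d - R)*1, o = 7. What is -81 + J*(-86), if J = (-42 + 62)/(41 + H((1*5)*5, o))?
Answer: -3583/23 ≈ -155.78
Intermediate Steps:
H(R, d) = d - R
J = 20/23 (J = (-42 + 62)/(41 + (7 - 1*5*5)) = 20/(41 + (7 - 5*5)) = 20/(41 + (7 - 1*25)) = 20/(41 + (7 - 25)) = 20/(41 - 18) = 20/23 ≈ 0.86957)
-81 + J*(-86) = -81 + (20/23)*(-86) = -81 - 1720/23 = -3583/23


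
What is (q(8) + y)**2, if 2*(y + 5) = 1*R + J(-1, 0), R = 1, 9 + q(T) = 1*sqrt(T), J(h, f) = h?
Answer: 204 - 56*sqrt(2) ≈ 124.80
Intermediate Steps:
q(T) = -9 + sqrt(T) (q(T) = -9 + 1*sqrt(T) = -9 + sqrt(T))
y = -5 (y = -5 + (1*1 - 1)/2 = -5 + (1 - 1)/2 = -5 + (1/2)*0 = -5 + 0 = -5)
(q(8) + y)**2 = ((-9 + sqrt(8)) - 5)**2 = ((-9 + 2*sqrt(2)) - 5)**2 = (-14 + 2*sqrt(2))**2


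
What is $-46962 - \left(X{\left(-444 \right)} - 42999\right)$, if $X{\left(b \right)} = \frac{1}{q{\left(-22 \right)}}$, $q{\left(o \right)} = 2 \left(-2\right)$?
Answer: $- \frac{15851}{4} \approx -3962.8$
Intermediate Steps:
$q{\left(o \right)} = -4$
$X{\left(b \right)} = - \frac{1}{4}$ ($X{\left(b \right)} = \frac{1}{-4} = - \frac{1}{4}$)
$-46962 - \left(X{\left(-444 \right)} - 42999\right) = -46962 - \left(- \frac{1}{4} - 42999\right) = -46962 - - \frac{171997}{4} = -46962 + \frac{171997}{4} = - \frac{15851}{4}$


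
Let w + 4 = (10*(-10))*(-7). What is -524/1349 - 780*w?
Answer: -732345644/1349 ≈ -5.4288e+5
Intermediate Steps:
w = 696 (w = -4 + (10*(-10))*(-7) = -4 - 100*(-7) = -4 + 700 = 696)
-524/1349 - 780*w = -524/1349 - 780*696 = -524*1/1349 - 542880 = -524/1349 - 542880 = -732345644/1349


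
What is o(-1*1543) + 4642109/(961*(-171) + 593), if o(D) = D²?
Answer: 389830811453/163738 ≈ 2.3808e+6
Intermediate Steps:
o(-1*1543) + 4642109/(961*(-171) + 593) = (-1*1543)² + 4642109/(961*(-171) + 593) = (-1543)² + 4642109/(-164331 + 593) = 2380849 + 4642109/(-163738) = 2380849 + 4642109*(-1/163738) = 2380849 - 4642109/163738 = 389830811453/163738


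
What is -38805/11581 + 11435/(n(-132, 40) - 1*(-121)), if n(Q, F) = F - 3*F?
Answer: 130837730/474821 ≈ 275.55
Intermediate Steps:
n(Q, F) = -2*F
-38805/11581 + 11435/(n(-132, 40) - 1*(-121)) = -38805/11581 + 11435/(-2*40 - 1*(-121)) = -38805*1/11581 + 11435/(-80 + 121) = -38805/11581 + 11435/41 = 130837730/474821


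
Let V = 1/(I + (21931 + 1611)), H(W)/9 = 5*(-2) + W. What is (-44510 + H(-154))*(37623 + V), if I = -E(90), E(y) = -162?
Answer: -20505515929849/11852 ≈ -1.7301e+9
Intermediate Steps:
H(W) = -90 + 9*W (H(W) = 9*(5*(-2) + W) = 9*(-10 + W) = -90 + 9*W)
I = 162 (I = -1*(-162) = 162)
V = 1/23704 (V = 1/(162 + (21931 + 1611)) = 1/(162 + 23542) = 1/23704 ≈ 4.2187e-5)
(-44510 + H(-154))*(37623 + V) = (-44510 + (-90 + 9*(-154)))*(37623 + 1/23704) = (-44510 + (-90 - 1386))*(891815593/23704) = (-44510 - 1476)*(891815593/23704) = -45986*891815593/23704 = -20505515929849/11852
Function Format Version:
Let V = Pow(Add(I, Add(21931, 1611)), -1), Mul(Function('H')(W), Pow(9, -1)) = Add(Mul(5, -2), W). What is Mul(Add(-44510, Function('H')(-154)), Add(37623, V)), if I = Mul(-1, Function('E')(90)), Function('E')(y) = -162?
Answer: Rational(-20505515929849, 11852) ≈ -1.7301e+9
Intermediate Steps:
Function('H')(W) = Add(-90, Mul(9, W)) (Function('H')(W) = Mul(9, Add(Mul(5, -2), W)) = Mul(9, Add(-10, W)) = Add(-90, Mul(9, W)))
I = 162 (I = Mul(-1, -162) = 162)
V = Rational(1, 23704) (V = Pow(Add(162, Add(21931, 1611)), -1) = Pow(Add(162, 23542), -1) = Pow(23704, -1) = Rational(1, 23704) ≈ 4.2187e-5)
Mul(Add(-44510, Function('H')(-154)), Add(37623, V)) = Mul(Add(-44510, Add(-90, Mul(9, -154))), Add(37623, Rational(1, 23704))) = Mul(Add(-44510, Add(-90, -1386)), Rational(891815593, 23704)) = Mul(Add(-44510, -1476), Rational(891815593, 23704)) = Mul(-45986, Rational(891815593, 23704)) = Rational(-20505515929849, 11852)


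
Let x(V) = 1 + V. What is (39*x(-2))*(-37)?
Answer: 1443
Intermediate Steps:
(39*x(-2))*(-37) = (39*(1 - 2))*(-37) = (39*(-1))*(-37) = -39*(-37) = 1443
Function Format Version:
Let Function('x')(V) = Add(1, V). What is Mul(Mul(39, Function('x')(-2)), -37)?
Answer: 1443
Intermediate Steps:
Mul(Mul(39, Function('x')(-2)), -37) = Mul(Mul(39, Add(1, -2)), -37) = Mul(Mul(39, -1), -37) = Mul(-39, -37) = 1443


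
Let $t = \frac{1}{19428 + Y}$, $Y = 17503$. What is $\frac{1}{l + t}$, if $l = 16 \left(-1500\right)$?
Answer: $- \frac{36931}{886343999} \approx -4.1667 \cdot 10^{-5}$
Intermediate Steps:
$l = -24000$
$t = \frac{1}{36931}$ ($t = \frac{1}{19428 + 17503} = \frac{1}{36931} \approx 2.7078 \cdot 10^{-5}$)
$\frac{1}{l + t} = \frac{1}{-24000 + \frac{1}{36931}} = \frac{1}{- \frac{886343999}{36931}} = - \frac{36931}{886343999}$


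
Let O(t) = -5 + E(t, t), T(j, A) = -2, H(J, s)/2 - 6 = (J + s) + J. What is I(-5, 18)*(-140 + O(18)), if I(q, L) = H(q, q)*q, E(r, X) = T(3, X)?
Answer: -13230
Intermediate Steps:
H(J, s) = 12 + 2*s + 4*J (H(J, s) = 12 + 2*((J + s) + J) = 12 + 2*(s + 2*J) = 12 + (2*s + 4*J) = 12 + 2*s + 4*J)
E(r, X) = -2
I(q, L) = q*(12 + 6*q) (I(q, L) = (12 + 2*q + 4*q)*q = (12 + 6*q)*q = q*(12 + 6*q))
O(t) = -7 (O(t) = -5 - 2 = -7)
I(-5, 18)*(-140 + O(18)) = (6*(-5)*(2 - 5))*(-140 - 7) = (6*(-5)*(-3))*(-147) = 90*(-147) = -13230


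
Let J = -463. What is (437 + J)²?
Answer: 676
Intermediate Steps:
(437 + J)² = (437 - 463)² = (-26)² = 676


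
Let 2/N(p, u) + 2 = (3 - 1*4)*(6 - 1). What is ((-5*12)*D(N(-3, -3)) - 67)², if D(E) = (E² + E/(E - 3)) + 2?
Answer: 49350178201/1270129 ≈ 38854.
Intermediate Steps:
N(p, u) = -2/7 (N(p, u) = 2/(-2 + (3 - 1*4)*(6 - 1)) = 2/(-2 + (3 - 4)*5) = 2/(-2 - 1*5) = 2/(-2 - 5) = 2/(-7) = 2*(-⅐) = -2/7)
D(E) = 2 + E² + E/(-3 + E) (D(E) = (E² + E/(-3 + E)) + 2 = 2 + E² + E/(-3 + E))
((-5*12)*D(N(-3, -3)) - 67)² = ((-5*12)*((-6 + (-2/7)³ - 3*(-2/7)² + 3*(-2/7))/(-3 - 2/7)) - 67)² = (-60*(-6 - 8/343 - 3*4/49 - 6/7)/(-23/7) - 67)² = (-(-420)*(-6 - 8/343 - 12/49 - 6/7)/23 - 67)² = (-(-420)*(-2444)/(23*343) - 67)² = (-60*2444/1127 - 67)² = (-146640/1127 - 67)² = (-222149/1127)² = 49350178201/1270129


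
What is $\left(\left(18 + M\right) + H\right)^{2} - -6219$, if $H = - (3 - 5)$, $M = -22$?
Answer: $6223$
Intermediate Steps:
$H = 2$ ($H = \left(-1\right) \left(-2\right) = 2$)
$\left(\left(18 + M\right) + H\right)^{2} - -6219 = \left(\left(18 - 22\right) + 2\right)^{2} - -6219 = \left(-4 + 2\right)^{2} + 6219 = \left(-2\right)^{2} + 6219 = 4 + 6219 = 6223$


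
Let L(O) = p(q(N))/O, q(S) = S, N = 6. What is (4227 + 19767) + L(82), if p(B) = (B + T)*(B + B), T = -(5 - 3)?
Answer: 983778/41 ≈ 23995.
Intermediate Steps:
T = -2 (T = -1*2 = -2)
p(B) = 2*B*(-2 + B) (p(B) = (B - 2)*(B + B) = (-2 + B)*(2*B) = 2*B*(-2 + B))
L(O) = 48/O (L(O) = (2*6*(-2 + 6))/O = (2*6*4)/O = 48/O)
(4227 + 19767) + L(82) = (4227 + 19767) + 48/82 = 23994 + 48*(1/82) = 23994 + 24/41 = 983778/41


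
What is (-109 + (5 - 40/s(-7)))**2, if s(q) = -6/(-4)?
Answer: 153664/9 ≈ 17074.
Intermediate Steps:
s(q) = 3/2 (s(q) = -6*(-1/4) = 3/2)
(-109 + (5 - 40/s(-7)))**2 = (-109 + (5 - 40/3/2))**2 = (-109 + (5 - 40*2/3))**2 = (-109 + (5 - 1*80/3))**2 = (-109 + (5 - 80/3))**2 = (-109 - 65/3)**2 = (-392/3)**2 = 153664/9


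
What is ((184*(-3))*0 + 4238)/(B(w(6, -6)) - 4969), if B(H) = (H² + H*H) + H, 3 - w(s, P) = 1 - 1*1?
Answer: -2119/2474 ≈ -0.85651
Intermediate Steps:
w(s, P) = 3 (w(s, P) = 3 - (1 - 1*1) = 3 - (1 - 1) = 3 - 1*0 = 3 + 0 = 3)
B(H) = H + 2*H² (B(H) = (H² + H²) + H = 2*H² + H = H + 2*H²)
((184*(-3))*0 + 4238)/(B(w(6, -6)) - 4969) = ((184*(-3))*0 + 4238)/(3*(1 + 2*3) - 4969) = (-552*0 + 4238)/(3*(1 + 6) - 4969) = (0 + 4238)/(3*7 - 4969) = 4238/(21 - 4969) = 4238/(-4948) = 4238*(-1/4948) = -2119/2474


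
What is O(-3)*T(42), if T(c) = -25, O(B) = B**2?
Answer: -225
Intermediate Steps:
O(-3)*T(42) = (-3)**2*(-25) = 9*(-25) = -225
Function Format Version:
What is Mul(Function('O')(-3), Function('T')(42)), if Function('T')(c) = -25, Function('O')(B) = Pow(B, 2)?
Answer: -225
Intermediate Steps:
Mul(Function('O')(-3), Function('T')(42)) = Mul(Pow(-3, 2), -25) = Mul(9, -25) = -225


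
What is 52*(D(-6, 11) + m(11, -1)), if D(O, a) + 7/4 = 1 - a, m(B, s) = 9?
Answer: -143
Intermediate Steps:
D(O, a) = -¾ - a (D(O, a) = -7/4 + (1 - a) = -¾ - a)
52*(D(-6, 11) + m(11, -1)) = 52*((-¾ - 1*11) + 9) = 52*((-¾ - 11) + 9) = 52*(-47/4 + 9) = 52*(-11/4) = -143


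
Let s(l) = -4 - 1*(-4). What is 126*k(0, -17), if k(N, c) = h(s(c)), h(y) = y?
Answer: 0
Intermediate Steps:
s(l) = 0 (s(l) = -4 + 4 = 0)
k(N, c) = 0
126*k(0, -17) = 126*0 = 0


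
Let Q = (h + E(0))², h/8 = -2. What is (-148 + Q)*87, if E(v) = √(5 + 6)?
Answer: 10353 - 2784*√11 ≈ 1119.5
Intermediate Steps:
E(v) = √11
h = -16 (h = 8*(-2) = -16)
Q = (-16 + √11)² ≈ 160.87
(-148 + Q)*87 = (-148 + (16 - √11)²)*87 = -12876 + 87*(16 - √11)²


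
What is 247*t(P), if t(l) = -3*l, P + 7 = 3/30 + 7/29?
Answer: 1430871/290 ≈ 4934.0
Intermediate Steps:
P = -1931/290 (P = -7 + (3/30 + 7/29) = -7 + (3*(1/30) + 7*(1/29)) = -7 + (⅒ + 7/29) = -7 + 99/290 = -1931/290 ≈ -6.6586)
247*t(P) = 247*(-3*(-1931/290)) = 247*(5793/290) = 1430871/290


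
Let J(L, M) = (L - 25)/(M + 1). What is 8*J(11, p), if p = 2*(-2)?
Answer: 112/3 ≈ 37.333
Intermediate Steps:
p = -4
J(L, M) = (-25 + L)/(1 + M)
8*J(11, p) = 8*((-25 + 11)/(1 - 4)) = 8*(-14/(-3)) = 8*(-⅓*(-14)) = 8*(14/3) = 112/3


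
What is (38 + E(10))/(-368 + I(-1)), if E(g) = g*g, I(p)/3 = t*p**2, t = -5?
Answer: -138/383 ≈ -0.36031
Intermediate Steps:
I(p) = -15*p**2 (I(p) = 3*(-5*p**2) = -15*p**2)
E(g) = g**2
(38 + E(10))/(-368 + I(-1)) = (38 + 10**2)/(-368 - 15*(-1)**2) = (38 + 100)/(-368 - 15*1) = 138/(-368 - 15) = 138/(-383) = 138*(-1/383) = -138/383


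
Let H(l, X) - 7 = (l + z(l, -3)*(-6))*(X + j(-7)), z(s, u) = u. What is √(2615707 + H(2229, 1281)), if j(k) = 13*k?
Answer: 2*√1322411 ≈ 2299.9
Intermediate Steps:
H(l, X) = 7 + (-91 + X)*(18 + l) (H(l, X) = 7 + (l - 3*(-6))*(X + 13*(-7)) = 7 + (l + 18)*(X - 91) = 7 + (18 + l)*(-91 + X) = 7 + (-91 + X)*(18 + l))
√(2615707 + H(2229, 1281)) = √(2615707 + (-1631 - 91*2229 + 18*1281 + 1281*2229)) = √(2615707 + (-1631 - 202839 + 23058 + 2855349)) = √(2615707 + 2673937) = √5289644 = 2*√1322411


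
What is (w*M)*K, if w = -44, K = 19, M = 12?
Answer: -10032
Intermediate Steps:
(w*M)*K = -44*12*19 = -528*19 = -10032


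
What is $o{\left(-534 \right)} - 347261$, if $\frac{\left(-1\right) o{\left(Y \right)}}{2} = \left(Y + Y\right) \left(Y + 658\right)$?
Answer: $-82397$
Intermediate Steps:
$o{\left(Y \right)} = - 4 Y \left(658 + Y\right)$ ($o{\left(Y \right)} = - 2 \left(Y + Y\right) \left(Y + 658\right) = - 2 \cdot 2 Y \left(658 + Y\right) = - 4 Y \left(658 + Y\right)$)
$o{\left(-534 \right)} - 347261 = \left(-4\right) \left(-534\right) \left(658 - 534\right) - 347261 = \left(-4\right) \left(-534\right) 124 - 347261 = 264864 - 347261 = -82397$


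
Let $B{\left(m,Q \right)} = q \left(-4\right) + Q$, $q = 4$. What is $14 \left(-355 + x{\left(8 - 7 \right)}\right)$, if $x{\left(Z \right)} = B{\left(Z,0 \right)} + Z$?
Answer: $-5180$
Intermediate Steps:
$B{\left(m,Q \right)} = -16 + Q$ ($B{\left(m,Q \right)} = 4 \left(-4\right) + Q = -16 + Q$)
$x{\left(Z \right)} = -16 + Z$ ($x{\left(Z \right)} = \left(-16 + 0\right) + Z = -16 + Z$)
$14 \left(-355 + x{\left(8 - 7 \right)}\right) = 14 \left(-355 + \left(-16 + \left(8 - 7\right)\right)\right) = 14 \left(-355 + \left(-16 + 1\right)\right) = 14 \left(-355 - 15\right) = 14 \left(-370\right) = -5180$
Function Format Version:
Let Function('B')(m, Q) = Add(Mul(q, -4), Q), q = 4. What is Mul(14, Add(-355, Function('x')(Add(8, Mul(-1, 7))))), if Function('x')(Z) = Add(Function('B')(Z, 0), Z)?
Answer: -5180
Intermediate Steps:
Function('B')(m, Q) = Add(-16, Q) (Function('B')(m, Q) = Add(Mul(4, -4), Q) = Add(-16, Q))
Function('x')(Z) = Add(-16, Z) (Function('x')(Z) = Add(Add(-16, 0), Z) = Add(-16, Z))
Mul(14, Add(-355, Function('x')(Add(8, Mul(-1, 7))))) = Mul(14, Add(-355, Add(-16, Add(8, Mul(-1, 7))))) = Mul(14, Add(-355, Add(-16, Add(8, -7)))) = Mul(14, Add(-355, Add(-16, 1))) = Mul(14, Add(-355, -15)) = Mul(14, -370) = -5180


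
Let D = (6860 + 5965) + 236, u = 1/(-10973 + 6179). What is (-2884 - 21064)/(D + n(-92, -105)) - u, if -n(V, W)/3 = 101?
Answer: -57396977/30580926 ≈ -1.8769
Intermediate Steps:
n(V, W) = -303 (n(V, W) = -3*101 = -303)
u = -1/4794 (u = 1/(-4794) = -1/4794 ≈ -0.00020859)
D = 13061 (D = 12825 + 236 = 13061)
(-2884 - 21064)/(D + n(-92, -105)) - u = (-2884 - 21064)/(13061 - 303) - 1*(-1/4794) = -23948/12758 + 1/4794 = -23948*1/12758 + 1/4794 = -11974/6379 + 1/4794 = -57396977/30580926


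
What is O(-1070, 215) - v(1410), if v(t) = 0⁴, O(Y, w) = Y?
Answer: -1070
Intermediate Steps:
v(t) = 0
O(-1070, 215) - v(1410) = -1070 - 1*0 = -1070 + 0 = -1070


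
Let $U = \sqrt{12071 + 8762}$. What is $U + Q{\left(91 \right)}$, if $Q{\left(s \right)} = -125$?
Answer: $-125 + \sqrt{20833} \approx 19.336$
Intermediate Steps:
$U = \sqrt{20833} \approx 144.34$
$U + Q{\left(91 \right)} = \sqrt{20833} - 125 = -125 + \sqrt{20833}$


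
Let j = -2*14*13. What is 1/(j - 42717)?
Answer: -1/43081 ≈ -2.3212e-5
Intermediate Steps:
j = -364 (j = -28*13 = -364)
1/(j - 42717) = 1/(-364 - 42717) = 1/(-43081) = -1/43081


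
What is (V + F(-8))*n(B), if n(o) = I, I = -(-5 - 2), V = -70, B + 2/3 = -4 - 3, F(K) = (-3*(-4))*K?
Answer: -1162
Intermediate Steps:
F(K) = 12*K
B = -23/3 (B = -2/3 + (-4 - 3) = -2/3 - 7 = -23/3 ≈ -7.6667)
I = 7 (I = -1*(-7) = 7)
n(o) = 7
(V + F(-8))*n(B) = (-70 + 12*(-8))*7 = (-70 - 96)*7 = -166*7 = -1162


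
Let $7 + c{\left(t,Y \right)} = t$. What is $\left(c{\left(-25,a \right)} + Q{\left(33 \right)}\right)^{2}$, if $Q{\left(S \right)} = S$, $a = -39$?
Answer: $1$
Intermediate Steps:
$c{\left(t,Y \right)} = -7 + t$
$\left(c{\left(-25,a \right)} + Q{\left(33 \right)}\right)^{2} = \left(\left(-7 - 25\right) + 33\right)^{2} = \left(-32 + 33\right)^{2} = 1^{2} = 1$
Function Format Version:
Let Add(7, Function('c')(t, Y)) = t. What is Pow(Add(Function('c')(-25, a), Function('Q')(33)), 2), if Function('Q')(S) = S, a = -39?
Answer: 1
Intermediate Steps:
Function('c')(t, Y) = Add(-7, t)
Pow(Add(Function('c')(-25, a), Function('Q')(33)), 2) = Pow(Add(Add(-7, -25), 33), 2) = Pow(Add(-32, 33), 2) = Pow(1, 2) = 1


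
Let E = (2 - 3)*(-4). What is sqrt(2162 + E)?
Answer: 19*sqrt(6) ≈ 46.540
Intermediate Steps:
E = 4 (E = -1*(-4) = 4)
sqrt(2162 + E) = sqrt(2162 + 4) = sqrt(2166) = 19*sqrt(6)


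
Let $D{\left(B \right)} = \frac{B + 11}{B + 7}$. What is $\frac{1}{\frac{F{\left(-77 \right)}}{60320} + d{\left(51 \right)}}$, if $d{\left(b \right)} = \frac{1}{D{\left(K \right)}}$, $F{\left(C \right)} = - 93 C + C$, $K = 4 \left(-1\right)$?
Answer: $\frac{105560}{57637} \approx 1.8315$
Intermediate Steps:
$K = -4$
$D{\left(B \right)} = \frac{11 + B}{7 + B}$
$F{\left(C \right)} = - 92 C$
$d{\left(b \right)} = \frac{3}{7}$ ($d{\left(b \right)} = \frac{1}{\frac{1}{7 - 4} \left(11 - 4\right)} = \frac{1}{\frac{1}{3} \cdot 7} = \frac{1}{\frac{7}{3}} = \frac{3}{7}$)
$\frac{1}{\frac{F{\left(-77 \right)}}{60320} + d{\left(51 \right)}} = \frac{1}{\frac{\left(-92\right) \left(-77\right)}{60320} + \frac{3}{7}} = \frac{1}{7084 \cdot \frac{1}{60320} + \frac{3}{7}} = \frac{1}{\frac{1771}{15080} + \frac{3}{7}} = \frac{1}{\frac{57637}{105560}} = \frac{105560}{57637}$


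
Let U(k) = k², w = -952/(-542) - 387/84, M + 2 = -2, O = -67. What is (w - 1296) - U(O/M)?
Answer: -47938349/30352 ≈ -1579.4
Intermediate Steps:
M = -4 (M = -2 - 2 = -4)
w = -21631/7588 (w = -952*(-1/542) - 387*1/84 = 476/271 - 129/28 = -21631/7588 ≈ -2.8507)
(w - 1296) - U(O/M) = (-21631/7588 - 1296) - (-67/(-4))² = -9855679/7588 - (-67*(-¼))² = -9855679/7588 - (67/4)² = -9855679/7588 - 1*4489/16 = -9855679/7588 - 4489/16 = -47938349/30352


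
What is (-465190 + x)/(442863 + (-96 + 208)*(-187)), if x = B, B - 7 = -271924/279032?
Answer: -32450303695/29432225602 ≈ -1.1025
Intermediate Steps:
B = 420325/69758 (B = 7 - 271924/279032 = 7 - 271924*1/279032 = 7 - 67981/69758 = 420325/69758 ≈ 6.0255)
x = 420325/69758 ≈ 6.0255
(-465190 + x)/(442863 + (-96 + 208)*(-187)) = (-465190 + 420325/69758)/(442863 + (-96 + 208)*(-187)) = -32450303695/(69758*(442863 + 112*(-187))) = -32450303695/(69758*(442863 - 20944)) = -32450303695/69758/421919 = -32450303695/69758*1/421919 = -32450303695/29432225602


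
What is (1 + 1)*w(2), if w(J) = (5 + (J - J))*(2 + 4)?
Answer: 60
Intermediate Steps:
w(J) = 30 (w(J) = (5 + 0)*6 = 5*6 = 30)
(1 + 1)*w(2) = (1 + 1)*30 = 2*30 = 60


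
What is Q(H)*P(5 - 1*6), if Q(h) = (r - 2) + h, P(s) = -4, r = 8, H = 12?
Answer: -72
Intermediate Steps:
Q(h) = 6 + h (Q(h) = (8 - 2) + h = 6 + h)
Q(H)*P(5 - 1*6) = (6 + 12)*(-4) = 18*(-4) = -72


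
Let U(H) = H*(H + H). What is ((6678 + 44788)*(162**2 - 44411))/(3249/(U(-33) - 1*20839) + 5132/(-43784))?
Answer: 190982682274929532/59505617 ≈ 3.2095e+9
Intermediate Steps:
U(H) = 2*H**2 (U(H) = H*(2*H) = 2*H**2)
((6678 + 44788)*(162**2 - 44411))/(3249/(U(-33) - 1*20839) + 5132/(-43784)) = ((6678 + 44788)*(162**2 - 44411))/(3249/(2*(-33)**2 - 1*20839) + 5132/(-43784)) = (51466*(26244 - 44411))/(3249/(2*1089 - 20839) + 5132*(-1/43784)) = (51466*(-18167))/(3249/(2178 - 20839) - 1283/10946) = -934982822/(3249/(-18661) - 1283/10946) = -934982822/(3249*(-1/18661) - 1283/10946) = -934982822/(-3249/18661 - 1283/10946) = -934982822/(-59505617/204263306) = -934982822*(-204263306/59505617) = 190982682274929532/59505617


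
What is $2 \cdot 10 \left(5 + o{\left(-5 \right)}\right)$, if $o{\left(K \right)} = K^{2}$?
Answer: $600$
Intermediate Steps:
$2 \cdot 10 \left(5 + o{\left(-5 \right)}\right) = 2 \cdot 10 \left(5 + \left(-5\right)^{2}\right) = 2 \cdot 10 \left(5 + 25\right) = 2 \cdot 10 \cdot 30 = 2 \cdot 300 = 600$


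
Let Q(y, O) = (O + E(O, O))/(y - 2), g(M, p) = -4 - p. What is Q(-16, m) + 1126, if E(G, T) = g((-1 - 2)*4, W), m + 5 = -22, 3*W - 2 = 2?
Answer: 60901/54 ≈ 1127.8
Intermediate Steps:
W = 4/3 (W = ⅔ + (⅓)*2 = ⅔ + ⅔ = 4/3 ≈ 1.3333)
m = -27 (m = -5 - 22 = -27)
E(G, T) = -16/3 (E(G, T) = -4 - 1*4/3 = -4 - 4/3 = -16/3)
Q(y, O) = (-16/3 + O)/(-2 + y) (Q(y, O) = (O - 16/3)/(y - 2) = (-16/3 + O)/(-2 + y))
Q(-16, m) + 1126 = (-16/3 - 27)/(-2 - 16) + 1126 = -97/3/(-18) + 1126 = -1/18*(-97/3) + 1126 = 97/54 + 1126 = 60901/54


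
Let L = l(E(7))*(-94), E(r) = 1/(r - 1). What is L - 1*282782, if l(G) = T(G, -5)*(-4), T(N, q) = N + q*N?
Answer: -849098/3 ≈ -2.8303e+5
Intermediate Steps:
T(N, q) = N + N*q
E(r) = 1/(-1 + r)
l(G) = 16*G (l(G) = (G*(1 - 5))*(-4) = (G*(-4))*(-4) = -4*G*(-4) = 16*G)
L = -752/3 (L = (16/(-1 + 7))*(-94) = (16/6)*(-94) = (16*(1/6))*(-94) = (8/3)*(-94) = -752/3 ≈ -250.67)
L - 1*282782 = -752/3 - 1*282782 = -752/3 - 282782 = -849098/3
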